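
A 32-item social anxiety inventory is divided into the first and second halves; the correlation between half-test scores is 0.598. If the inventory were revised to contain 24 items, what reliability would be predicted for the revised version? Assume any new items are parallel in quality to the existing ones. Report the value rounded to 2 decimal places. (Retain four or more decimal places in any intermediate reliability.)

Spearman-Brown correction (n = 2): r_full = 2·0.598/(1 + 0.598) = 0.7484
Length factor from 32 to 24 items: n = 24/32 = 0.7500
r_new = n·r_full / (1 + (n − 1)·r_full) = 0.5613 / 0.8129 ≈ 0.6905

0.69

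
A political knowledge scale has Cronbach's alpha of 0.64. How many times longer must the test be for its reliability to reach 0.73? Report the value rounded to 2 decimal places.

1.52

n = 0.73(1 − 0.64) / [0.64(1 − 0.73)]
n = 0.2628 / 0.1728 ≈ 1.5208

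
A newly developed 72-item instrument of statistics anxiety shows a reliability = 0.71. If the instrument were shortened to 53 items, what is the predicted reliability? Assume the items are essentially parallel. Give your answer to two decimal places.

Length ratio n = 53/72 = 0.7361
Spearman-Brown: r_new = n·r / (1 + (n − 1)·r)
r_new = 0.7361·0.71 / [1 + (0.7361 − 1)·0.71]
r_new = 0.5226 / 0.8126 ≈ 0.6431

0.64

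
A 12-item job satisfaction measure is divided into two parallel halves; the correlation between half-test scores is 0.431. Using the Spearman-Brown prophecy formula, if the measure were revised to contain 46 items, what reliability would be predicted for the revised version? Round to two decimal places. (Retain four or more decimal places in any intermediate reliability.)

Spearman-Brown correction (n = 2): r_full = 2·0.431/(1 + 0.431) = 0.6024
Then adjust to 46 items: n = 46/12 = 3.8333
r_new = n·r_full / (1 + (n − 1)·r_full) = 2.3092 / 2.7068 ≈ 0.8531

0.85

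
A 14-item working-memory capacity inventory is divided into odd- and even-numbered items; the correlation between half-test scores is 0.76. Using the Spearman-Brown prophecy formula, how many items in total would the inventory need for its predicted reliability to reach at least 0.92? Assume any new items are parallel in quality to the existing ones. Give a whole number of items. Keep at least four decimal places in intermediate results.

r_full = 2(0.76)/(1 + 0.76) = 0.8636
Solve Spearman-Brown for n: n = 0.92(1 − 0.8636) / [0.8636(1 − 0.92)] = 1.8164
Required items = 1.8164 × 14 = 25.43, so 26 items.

26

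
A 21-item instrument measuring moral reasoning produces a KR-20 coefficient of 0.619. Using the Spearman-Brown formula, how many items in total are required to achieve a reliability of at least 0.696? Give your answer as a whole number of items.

30

n = [0.696 × 0.381] / [0.619 × 0.304]
  = 0.265176 / 0.188176 = 1.4092
1.4092 × 21 = 29.59 → 30 items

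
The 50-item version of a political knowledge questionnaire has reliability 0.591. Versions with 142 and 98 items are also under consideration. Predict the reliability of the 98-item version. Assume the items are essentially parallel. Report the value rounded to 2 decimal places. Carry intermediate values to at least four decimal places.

0.74

The 142-item form is not needed; work directly from the 50-item form with n = 98/50 = 1.9600.
r_{98} = n·r / (1 + (n − 1)·r) = 1.1584 / 1.5674 ≈ 0.7391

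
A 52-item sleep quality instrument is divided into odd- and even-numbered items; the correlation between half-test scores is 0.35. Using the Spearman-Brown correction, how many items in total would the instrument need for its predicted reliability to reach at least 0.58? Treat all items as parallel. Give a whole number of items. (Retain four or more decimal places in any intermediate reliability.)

r_full = 2(0.35)/(1 + 0.35) = 0.5185
Solve Spearman-Brown for n: n = 0.58(1 − 0.5185) / [0.5185(1 − 0.58)] = 1.2824
Items = 1.2824 × 52 ≈ 66.68 → 67

67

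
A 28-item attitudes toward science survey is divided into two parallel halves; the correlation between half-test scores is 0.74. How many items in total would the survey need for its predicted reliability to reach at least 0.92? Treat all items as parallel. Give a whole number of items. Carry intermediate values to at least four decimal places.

57

r_full = 2(0.74)/(1 + 0.74) = 0.8506
n = r_tgt(1 − r_full) / [r_full(1 − r_tgt)] = 0.92 × 0.1494 / (0.8506 × 0.08) ≈ 2.0199
Items = 2.0199 × 28 ≈ 56.56 → 57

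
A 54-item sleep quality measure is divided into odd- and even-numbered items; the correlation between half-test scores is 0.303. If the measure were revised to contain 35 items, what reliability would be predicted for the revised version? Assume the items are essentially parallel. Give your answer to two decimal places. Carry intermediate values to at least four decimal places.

0.36

Full-test reliability from the split-half r: r_full = 2(0.303)/(1 + 0.303) = 0.4651
Length factor from 54 to 35 items: n = 35/54 = 0.6481
r_new = n·r_full / (1 + (n − 1)·r_full) = 0.3014 / 0.8363 ≈ 0.3604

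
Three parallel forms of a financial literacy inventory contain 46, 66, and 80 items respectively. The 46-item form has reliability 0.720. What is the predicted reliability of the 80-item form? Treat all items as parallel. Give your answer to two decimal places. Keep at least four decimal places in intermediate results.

0.82

Only the ratio of lengths matters: n = 80/46 = 1.7391
r_{80} = n·r / (1 + (n − 1)·r) = 1.2522 / 1.5322 ≈ 0.8173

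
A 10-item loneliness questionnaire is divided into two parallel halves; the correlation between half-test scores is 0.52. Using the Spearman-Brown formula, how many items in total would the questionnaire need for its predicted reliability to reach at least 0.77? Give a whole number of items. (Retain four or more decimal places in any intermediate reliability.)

16

r_full = 2(0.52)/(1 + 0.52) = 0.6842
Solve Spearman-Brown for n: n = 0.77(1 − 0.6842) / [0.6842(1 − 0.77)] = 1.5452
Required items = 1.5452 × 10 = 15.45, so 16 items.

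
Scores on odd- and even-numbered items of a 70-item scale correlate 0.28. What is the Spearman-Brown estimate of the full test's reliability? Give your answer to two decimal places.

0.44

The full test is twice the length of either half (n = 2).
r_full = 2r_hh / (1 + r_hh) = 2 × 0.28 / (1 + 0.28)
r_full = 0.5600 / 1.2800 ≈ 0.4375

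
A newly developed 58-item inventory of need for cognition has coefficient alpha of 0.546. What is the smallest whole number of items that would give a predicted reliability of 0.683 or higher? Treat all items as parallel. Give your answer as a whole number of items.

Invert Spearman-Brown to solve for n:
n = r*(1 − r) / [ r (1 − r*) ]
n = 0.683 × (1 − 0.546) / [ 0.546 × (1 − 0.683) ]
  = 0.310082 / 0.173082 = 1.7915
Items needed = n × 58 = 1.7915 × 58 ≈ 103.91 → round up to 104

104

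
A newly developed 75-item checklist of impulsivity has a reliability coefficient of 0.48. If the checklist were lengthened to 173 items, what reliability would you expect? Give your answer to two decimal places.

The new length is 173/75 = 2.3067 times the old.
Apply the Spearman-Brown prophecy formula, r' = nr / [1 + (n − 1)r]:
r_new = 2.3067·0.48 / [1 + (2.3067 − 1)·0.48]
r_new = 1.1072 / 1.6272 ≈ 0.6804

0.68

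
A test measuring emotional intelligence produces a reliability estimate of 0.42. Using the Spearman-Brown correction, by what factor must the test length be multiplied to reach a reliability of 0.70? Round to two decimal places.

Rearranging the Spearman-Brown formula for n,
n = r*(1 − r) / [ r (1 − r*) ]
n = [0.70 × 0.58] / [0.42 × 0.30]
  = 0.4060 / 0.1260 = 3.2222

3.22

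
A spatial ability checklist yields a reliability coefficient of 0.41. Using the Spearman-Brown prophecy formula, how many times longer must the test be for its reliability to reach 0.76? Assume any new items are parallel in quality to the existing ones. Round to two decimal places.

4.56

Rearranging the Spearman-Brown formula for n,
n = r*(1 − r) / [ r (1 − r*) ]
n = 0.76(1 − 0.41) / [0.41(1 − 0.76)]
n = 0.4484 / 0.0984 ≈ 4.5569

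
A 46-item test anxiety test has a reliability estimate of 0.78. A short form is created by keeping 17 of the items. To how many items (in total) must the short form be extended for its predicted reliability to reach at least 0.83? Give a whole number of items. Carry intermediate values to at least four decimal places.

First, r for the 17-item form: n = 17/46 = 0.3696, so r_17 = 0.3696·0.78/(1 + (0.3696 − 1)·0.78) = 0.5672
Then solve for n' with r_old = 0.5672, r_target = 0.83: n' = 0.83(1 − 0.5672)/[0.5672(1 − 0.83)] = 3.7255
Items = 3.7255 × 17 ≈ 63.33 → 64

64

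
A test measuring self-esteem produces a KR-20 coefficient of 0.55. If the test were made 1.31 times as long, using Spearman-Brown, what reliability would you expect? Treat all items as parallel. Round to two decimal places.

0.62

r_new = 1.31·0.55 / [1 + (1.31 − 1)·0.55]
     = 0.7205 / 1.1705 = 0.6155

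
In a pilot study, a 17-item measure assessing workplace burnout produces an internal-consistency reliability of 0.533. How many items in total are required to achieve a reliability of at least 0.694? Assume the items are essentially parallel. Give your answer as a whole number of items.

34

Spearman-Brown solved for the length factor n:
n = r*(1 − r) / [ r (1 − r*) ]
n = [0.694 × 0.467] / [0.533 × 0.306]
n = 0.324098 / 0.163098 ≈ 1.9871
Items needed = n × 17 = 1.9871 × 17 ≈ 33.78 → round up to 34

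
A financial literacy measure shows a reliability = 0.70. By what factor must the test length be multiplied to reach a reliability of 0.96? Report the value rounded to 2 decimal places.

n = [0.96 × 0.30] / [0.70 × 0.04]
  = 0.2880 / 0.0280 = 10.2857

10.29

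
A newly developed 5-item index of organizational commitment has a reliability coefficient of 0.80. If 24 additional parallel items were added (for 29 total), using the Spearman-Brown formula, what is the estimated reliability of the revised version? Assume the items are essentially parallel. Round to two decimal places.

Length ratio n = 29/5 = 5.8
Spearman-Brown: r_new = n·r / (1 + (n − 1)·r)
r_new = 5.8·0.80 / [1 + (5.8 − 1)·0.80]
     = 4.6400 / 4.8400 = 0.9587

0.96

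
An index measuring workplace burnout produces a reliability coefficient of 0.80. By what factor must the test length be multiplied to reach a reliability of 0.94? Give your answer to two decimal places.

3.92

n = 0.94(1 − 0.80) / [0.80(1 − 0.94)]
  = 0.1880 / 0.0480 = 3.9167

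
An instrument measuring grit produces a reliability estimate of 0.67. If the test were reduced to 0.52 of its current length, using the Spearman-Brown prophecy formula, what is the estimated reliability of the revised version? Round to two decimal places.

0.51

Spearman-Brown: r_new = n·r / (1 + (n − 1)·r)
r_new = 0.52·0.67 / [1 + (0.52 − 1)·0.67]
     = 0.3484 / 0.6784 = 0.5136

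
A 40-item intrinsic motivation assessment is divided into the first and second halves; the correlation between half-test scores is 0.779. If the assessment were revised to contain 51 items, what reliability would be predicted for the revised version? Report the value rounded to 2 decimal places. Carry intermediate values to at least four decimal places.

First correct the split-half correlation to full-test reliability: r_full = 2 × 0.779 / (1 + 0.779) ≈ 0.8758
Then adjust to 51 items: n = 51/40 = 1.2750
r_new = n·r_full / (1 + (n − 1)·r_full) = 1.1166 / 1.2408 ≈ 0.8999

0.90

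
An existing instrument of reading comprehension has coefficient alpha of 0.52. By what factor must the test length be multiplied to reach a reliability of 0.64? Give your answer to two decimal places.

1.64

n = [0.64 × 0.48] / [0.52 × 0.36]
n = 0.3072 / 0.1872 ≈ 1.6410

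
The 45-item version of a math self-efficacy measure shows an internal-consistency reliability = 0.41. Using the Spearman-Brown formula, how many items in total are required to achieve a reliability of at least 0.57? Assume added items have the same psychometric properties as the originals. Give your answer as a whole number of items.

86

n = 0.57(1 − 0.41) / [0.41(1 − 0.57)]
  = 0.3363 / 0.1763 = 1.9075
1.9075 × 45 = 85.84 → 86 items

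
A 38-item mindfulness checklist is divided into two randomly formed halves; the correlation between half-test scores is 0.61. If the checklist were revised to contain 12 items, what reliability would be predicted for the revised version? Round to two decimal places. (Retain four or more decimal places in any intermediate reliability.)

0.50

First correct the split-half correlation to full-test reliability: r_full = 2 × 0.61 / (1 + 0.61) ≈ 0.7578
Then adjust to 12 items: n = 12/38 = 0.3158
r_new = n·r_full / (1 + (n − 1)·r_full) = 0.2393 / 0.4815 ≈ 0.4970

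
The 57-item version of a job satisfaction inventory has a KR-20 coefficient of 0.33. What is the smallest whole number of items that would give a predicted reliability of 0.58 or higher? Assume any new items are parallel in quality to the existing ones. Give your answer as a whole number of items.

n = 0.58 × (1 − 0.33) / [ 0.33 × (1 − 0.58) ]
  = 0.3886 / 0.1386 = 2.8038
2.8038 × 57 = 159.82 → 160 items

160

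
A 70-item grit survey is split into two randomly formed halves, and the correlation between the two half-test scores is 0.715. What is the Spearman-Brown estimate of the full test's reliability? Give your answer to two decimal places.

0.83

Each half is half the length of the full test, so the full test is n = 2 times a half.
r_full = 2r_hh / (1 + r_hh) = 2 × 0.715 / (1 + 0.715)
r_full = 1.4300 / 1.7150 ≈ 0.8338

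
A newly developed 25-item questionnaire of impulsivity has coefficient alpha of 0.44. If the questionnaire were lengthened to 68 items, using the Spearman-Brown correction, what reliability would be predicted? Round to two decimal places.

Length ratio n = 68/25 = 2.72
r_new = 2.72·0.44 / [1 + (2.72 − 1)·0.44]
r_new = 1.1968 / 1.7568 ≈ 0.6812

0.68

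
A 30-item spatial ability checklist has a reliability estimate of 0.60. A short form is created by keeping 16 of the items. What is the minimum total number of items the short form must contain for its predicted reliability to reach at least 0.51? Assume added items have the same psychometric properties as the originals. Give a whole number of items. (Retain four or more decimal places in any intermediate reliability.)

First, r for the 16-item form: n = 16/30 = 0.5333, so r_16 = 0.5333·0.60/(1 + (0.5333 − 1)·0.60) = 0.4444
Then solve for n' with r_old = 0.4444, r_target = 0.51: n' = 0.51(1 − 0.4444)/[0.4444(1 − 0.51)] = 1.3013
Total items = 1.3013 × 16 = 20.82, rounded up to 21.

21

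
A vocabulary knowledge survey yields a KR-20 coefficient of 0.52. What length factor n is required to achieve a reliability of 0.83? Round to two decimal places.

4.51

n = [0.83 × 0.48] / [0.52 × 0.17]
  = 0.3984 / 0.0884 = 4.5068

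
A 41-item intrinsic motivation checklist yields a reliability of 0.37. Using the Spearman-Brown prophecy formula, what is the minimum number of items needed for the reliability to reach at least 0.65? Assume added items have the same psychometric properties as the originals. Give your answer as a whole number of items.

n = [0.65 × 0.63] / [0.37 × 0.35]
  = 0.4095 / 0.1295 = 3.1622
3.1622 × 41 = 129.65 → 130 items

130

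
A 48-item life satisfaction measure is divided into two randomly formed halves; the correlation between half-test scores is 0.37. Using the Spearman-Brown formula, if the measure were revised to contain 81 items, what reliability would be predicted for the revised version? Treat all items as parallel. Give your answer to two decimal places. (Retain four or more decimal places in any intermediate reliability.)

0.66

First correct the split-half correlation to full-test reliability: r_full = 2 × 0.37 / (1 + 0.37) ≈ 0.5401
Length factor from 48 to 81 items: n = 81/48 = 1.6875
r_new = n·r_full / (1 + (n − 1)·r_full) = 0.9114 / 1.3713 ≈ 0.6646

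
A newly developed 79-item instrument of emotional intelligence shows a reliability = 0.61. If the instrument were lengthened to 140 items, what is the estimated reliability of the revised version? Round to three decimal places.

The new length is 140/79 = 1.7722 times the old.
Spearman-Brown: r_new = n·r / (1 + (n − 1)·r)
r_new = 1.7722·0.61 / [1 + (1.7722 − 1)·0.61]
     = 1.0810 / 1.4710 = 0.7349

0.735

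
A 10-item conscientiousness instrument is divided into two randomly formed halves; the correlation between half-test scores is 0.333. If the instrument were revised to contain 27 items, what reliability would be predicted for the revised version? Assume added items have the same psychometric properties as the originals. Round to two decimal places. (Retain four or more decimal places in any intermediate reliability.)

Spearman-Brown correction (n = 2): r_full = 2·0.333/(1 + 0.333) = 0.4996
Length factor from 10 to 27 items: n = 27/10 = 2.7000
r_new = n·r_full / (1 + (n − 1)·r_full) = 1.3489 / 1.8493 ≈ 0.7294

0.73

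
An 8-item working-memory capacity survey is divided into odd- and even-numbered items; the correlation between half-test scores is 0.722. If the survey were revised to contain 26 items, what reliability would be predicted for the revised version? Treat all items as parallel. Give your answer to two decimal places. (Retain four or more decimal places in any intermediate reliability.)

0.94

Spearman-Brown correction (n = 2): r_full = 2·0.722/(1 + 0.722) = 0.8386
Then adjust to 26 items: n = 26/8 = 3.2500
r_new = n·r_full / (1 + (n − 1)·r_full) = 2.7254 / 2.8868 ≈ 0.9441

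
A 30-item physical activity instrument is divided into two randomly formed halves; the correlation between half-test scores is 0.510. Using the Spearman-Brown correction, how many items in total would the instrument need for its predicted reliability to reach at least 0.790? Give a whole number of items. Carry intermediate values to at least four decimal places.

55

r_full = 2(0.510)/(1 + 0.510) = 0.6755
n = r_tgt(1 − r_full) / [r_full(1 − r_tgt)] = 0.790 × 0.3245 / (0.6755 × 0.210) ≈ 1.8072
Required items = 1.8072 × 30 = 54.22, so 55 items.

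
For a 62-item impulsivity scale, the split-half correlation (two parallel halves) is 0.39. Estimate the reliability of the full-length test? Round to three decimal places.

0.561

Each half is half the length of the full test, so the full test is n = 2 times a half.
r_full = 2r_hh / (1 + r_hh) = 2 × 0.39 / (1 + 0.39)
       = 0.7800 / 1.3900 = 0.5612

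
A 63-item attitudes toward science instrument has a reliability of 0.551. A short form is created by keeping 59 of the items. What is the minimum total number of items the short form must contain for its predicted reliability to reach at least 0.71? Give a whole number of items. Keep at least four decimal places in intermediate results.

126

First, r for the 59-item form: n = 59/63 = 0.9365, so r_59 = 0.9365·0.551/(1 + (0.9365 − 1)·0.551) = 0.5347
Length factor from the short form to reach 0.71: n' = 0.71(1 − 0.5347) / [0.5347(1 − 0.71)] ≈ 2.1305
Items = 2.1305 × 59 ≈ 125.70 → 126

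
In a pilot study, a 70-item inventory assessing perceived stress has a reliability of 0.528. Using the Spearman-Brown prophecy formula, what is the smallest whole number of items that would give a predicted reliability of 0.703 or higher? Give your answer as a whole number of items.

n = [0.703 × 0.472] / [0.528 × 0.297]
n = 0.331816 / 0.156816 ≈ 2.1160
Items needed = n × 70 = 2.1160 × 70 ≈ 148.12 → round up to 149

149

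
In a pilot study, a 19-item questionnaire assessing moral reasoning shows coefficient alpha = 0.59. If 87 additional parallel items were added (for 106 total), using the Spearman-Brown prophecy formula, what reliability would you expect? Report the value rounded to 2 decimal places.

0.89

The new length is 106/19 = 5.5789 times the old.
By Spearman-Brown, r_new = n r / (1 + (n − 1) r).
r_new = (5.5789 × 0.59) / (1 + (5.5789 − 1) × 0.59)
     = 3.2916 / 3.7016 = 0.8892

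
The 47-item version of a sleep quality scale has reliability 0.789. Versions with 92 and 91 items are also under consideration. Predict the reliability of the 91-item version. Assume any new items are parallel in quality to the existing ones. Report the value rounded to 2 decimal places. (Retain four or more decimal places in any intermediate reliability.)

Only the ratio of lengths matters: n = 91/47 = 1.9362
r_{91} = n·r / (1 + (n − 1)·r) = 1.5277 / 1.7387 ≈ 0.8786

0.88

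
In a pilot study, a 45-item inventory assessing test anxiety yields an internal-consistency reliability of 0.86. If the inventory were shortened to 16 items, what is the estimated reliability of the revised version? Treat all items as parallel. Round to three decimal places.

0.686

n = 16/45 = 0.3556
By Spearman-Brown, r_new = n r / (1 + (n − 1) r).
r_new = 0.3556·0.86 / [1 + (0.3556 − 1)·0.86]
     = 0.3058 / 0.4458 = 0.6860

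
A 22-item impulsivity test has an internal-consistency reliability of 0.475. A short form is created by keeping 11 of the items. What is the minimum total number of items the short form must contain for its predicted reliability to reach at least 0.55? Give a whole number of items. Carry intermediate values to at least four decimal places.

30

First, r for the 11-item form: n = 11/22 = 0.5000, so r_11 = 0.5000·0.475/(1 + (0.5000 − 1)·0.475) = 0.3115
Length factor from the short form to reach 0.55: n' = 0.55(1 − 0.3115) / [0.3115(1 − 0.55)] ≈ 2.7014
Items = 2.7014 × 11 ≈ 29.72 → 30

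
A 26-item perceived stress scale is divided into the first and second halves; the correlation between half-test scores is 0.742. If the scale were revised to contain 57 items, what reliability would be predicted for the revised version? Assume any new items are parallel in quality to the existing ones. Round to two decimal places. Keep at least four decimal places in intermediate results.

0.93

First correct the split-half correlation to full-test reliability: r_full = 2 × 0.742 / (1 + 0.742) ≈ 0.8519
Then adjust to 57 items: n = 57/26 = 2.1923
r_new = n·r_full / (1 + (n − 1)·r_full) = 1.8676 / 2.0157 ≈ 0.9265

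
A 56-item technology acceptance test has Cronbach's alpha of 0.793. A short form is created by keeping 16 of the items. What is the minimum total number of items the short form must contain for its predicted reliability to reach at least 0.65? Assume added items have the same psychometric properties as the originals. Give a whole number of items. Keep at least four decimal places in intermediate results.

First, r for the 16-item form: n = 16/56 = 0.2857, so r_16 = 0.2857·0.793/(1 + (0.2857 − 1)·0.793) = 0.5226
Then solve for n' with r_old = 0.5226, r_target = 0.65: n' = 0.65(1 − 0.5226)/[0.5226(1 − 0.65)] = 1.6965
Total items = 1.6965 × 16 = 27.14, rounded up to 28.

28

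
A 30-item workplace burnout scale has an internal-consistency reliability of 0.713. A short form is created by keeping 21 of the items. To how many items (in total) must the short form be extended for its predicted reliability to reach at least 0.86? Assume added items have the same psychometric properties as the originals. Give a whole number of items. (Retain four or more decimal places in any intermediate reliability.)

75

First, r for the 21-item form: n = 21/30 = 0.7000, so r_21 = 0.7000·0.713/(1 + (0.7000 − 1)·0.713) = 0.6349
Then solve for n' with r_old = 0.6349, r_target = 0.86: n' = 0.86(1 − 0.6349)/[0.6349(1 − 0.86)] = 3.5325
Total items = 3.5325 × 21 = 74.18, rounded up to 75.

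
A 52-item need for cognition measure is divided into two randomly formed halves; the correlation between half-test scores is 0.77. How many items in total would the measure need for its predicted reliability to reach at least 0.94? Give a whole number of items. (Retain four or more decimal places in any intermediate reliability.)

122

Corrected full-test reliability: r_full = 2 × 0.77 / (1 + 0.77) ≈ 0.8701
Solve Spearman-Brown for n: n = 0.94(1 − 0.8701) / [0.8701(1 − 0.94)] = 2.3389
Items = 2.3389 × 52 ≈ 121.62 → 122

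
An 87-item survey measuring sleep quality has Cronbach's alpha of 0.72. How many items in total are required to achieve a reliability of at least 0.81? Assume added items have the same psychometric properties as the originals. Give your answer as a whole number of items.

Invert Spearman-Brown to solve for n:
n = r*(1 − r) / [ r (1 − r*) ]
n = 0.81(1 − 0.72) / [0.72(1 − 0.81)]
  = 0.2268 / 0.1368 = 1.6579
Items needed = n × 87 = 1.6579 × 87 ≈ 144.24 → round up to 145

145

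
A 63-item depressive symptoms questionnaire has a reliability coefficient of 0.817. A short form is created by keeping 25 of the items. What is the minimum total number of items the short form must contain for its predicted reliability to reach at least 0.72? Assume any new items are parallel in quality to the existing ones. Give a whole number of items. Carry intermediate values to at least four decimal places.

Short-form reliability: n = 25/63 = 0.3968; r_25 = n·r/(1+(n−1)r) ≈ 0.6392
Length factor from the short form to reach 0.72: n' = 0.72(1 − 0.6392) / [0.6392(1 − 0.72)] ≈ 1.4515
Items = 1.4515 × 25 ≈ 36.29 → 37

37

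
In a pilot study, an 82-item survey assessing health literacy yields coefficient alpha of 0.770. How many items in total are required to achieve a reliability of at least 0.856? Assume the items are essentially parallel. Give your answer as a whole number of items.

146

Rearranging the Spearman-Brown formula for n,
n = r_target (1 − r_old) / [ r_old (1 − r_target) ]
n = 0.856 × (1 − 0.770) / [ 0.770 × (1 − 0.856) ]
n = 0.196880 / 0.110880 ≈ 1.7756
Items needed = n × 82 = 1.7756 × 82 ≈ 145.60 → round up to 146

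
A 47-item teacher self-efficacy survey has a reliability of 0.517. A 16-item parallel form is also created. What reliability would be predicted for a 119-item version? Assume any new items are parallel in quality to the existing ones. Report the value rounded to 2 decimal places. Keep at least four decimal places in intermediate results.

Only the ratio of lengths matters: n = 119/47 = 2.5319
r_{119} = n·r / (1 + (n − 1)·r) = 1.3090 / 1.7920 ≈ 0.7305

0.73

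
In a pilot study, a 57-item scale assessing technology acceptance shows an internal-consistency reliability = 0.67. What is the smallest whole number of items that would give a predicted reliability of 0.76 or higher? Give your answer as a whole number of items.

Rearranging the Spearman-Brown formula for n,
n = r*(1 − r) / [ r (1 − r*) ]
n = [0.76 × 0.33] / [0.67 × 0.24]
  = 0.2508 / 0.1608 = 1.5597
Items needed = n × 57 = 1.5597 × 57 ≈ 88.90 → round up to 89

89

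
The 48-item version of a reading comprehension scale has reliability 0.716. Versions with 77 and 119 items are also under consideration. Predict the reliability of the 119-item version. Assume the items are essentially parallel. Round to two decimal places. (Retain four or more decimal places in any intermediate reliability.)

0.86

The 77-item form is not needed; work directly from the 48-item form with n = 119/48 = 2.4792.
r_{119} = n·r / (1 + (n − 1)·r) = 1.7751 / 2.0591 ≈ 0.8621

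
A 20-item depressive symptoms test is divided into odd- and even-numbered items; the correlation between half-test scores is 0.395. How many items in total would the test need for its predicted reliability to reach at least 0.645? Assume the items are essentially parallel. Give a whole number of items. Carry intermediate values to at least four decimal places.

Corrected full-test reliability: r_full = 2 × 0.395 / (1 + 0.395) ≈ 0.5663
Solve Spearman-Brown for n: n = 0.645(1 − 0.5663) / [0.5663(1 − 0.645)] = 1.3915
Required items = 1.3915 × 20 = 27.83, so 28 items.

28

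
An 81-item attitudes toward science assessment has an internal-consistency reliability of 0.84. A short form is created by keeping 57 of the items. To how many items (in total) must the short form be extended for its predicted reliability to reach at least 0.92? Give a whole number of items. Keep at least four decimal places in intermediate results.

First, r for the 57-item form: n = 57/81 = 0.7037, so r_57 = 0.7037·0.84/(1 + (0.7037 − 1)·0.84) = 0.7870
Then solve for n' with r_old = 0.7870, r_target = 0.92: n' = 0.92(1 − 0.7870)/[0.7870(1 − 0.92)] = 3.1125
Items = 3.1125 × 57 ≈ 177.41 → 178

178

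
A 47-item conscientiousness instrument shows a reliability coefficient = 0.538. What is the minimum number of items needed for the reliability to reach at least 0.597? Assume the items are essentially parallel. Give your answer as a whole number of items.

60

Invert Spearman-Brown to solve for n:
n = r*(1 − r) / [ r (1 − r*) ]
n = 0.597 × (1 − 0.538) / [ 0.538 × (1 − 0.597) ]
n = 0.275814 / 0.216814 ≈ 1.2721
1.2721 × 47 = 59.79 → 60 items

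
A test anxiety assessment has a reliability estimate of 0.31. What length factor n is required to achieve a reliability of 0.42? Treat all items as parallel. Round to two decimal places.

n = [0.42 × 0.69] / [0.31 × 0.58]
n = 0.2898 / 0.1798 ≈ 1.6118

1.61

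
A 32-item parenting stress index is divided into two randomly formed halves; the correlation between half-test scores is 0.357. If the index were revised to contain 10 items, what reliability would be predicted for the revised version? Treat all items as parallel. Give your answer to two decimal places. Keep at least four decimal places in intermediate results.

0.26

First correct the split-half correlation to full-test reliability: r_full = 2 × 0.357 / (1 + 0.357) ≈ 0.5262
Length factor from 32 to 10 items: n = 10/32 = 0.3125
r_new = n·r_full / (1 + (n − 1)·r_full) = 0.1644 / 0.6382 ≈ 0.2576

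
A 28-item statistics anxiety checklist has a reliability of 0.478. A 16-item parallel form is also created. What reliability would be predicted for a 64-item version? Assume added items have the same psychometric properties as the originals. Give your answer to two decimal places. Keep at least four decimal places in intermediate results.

Only the ratio of lengths matters: n = 64/28 = 2.2857
r_{64} = n·r / (1 + (n − 1)·r) = 1.0926 / 1.6146 ≈ 0.6767

0.68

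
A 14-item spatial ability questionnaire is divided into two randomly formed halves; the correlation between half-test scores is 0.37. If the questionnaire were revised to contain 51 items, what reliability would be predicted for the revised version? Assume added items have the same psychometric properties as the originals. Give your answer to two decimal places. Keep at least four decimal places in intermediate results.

Spearman-Brown correction (n = 2): r_full = 2·0.37/(1 + 0.37) = 0.5401
Then adjust to 51 items: n = 51/14 = 3.6429
r_new = n·r_full / (1 + (n − 1)·r_full) = 1.9675 / 2.4274 ≈ 0.8105

0.81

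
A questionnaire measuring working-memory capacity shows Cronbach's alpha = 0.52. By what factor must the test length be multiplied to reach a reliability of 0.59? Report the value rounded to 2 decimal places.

1.33

n = 0.59 × (1 − 0.52) / [ 0.52 × (1 − 0.59) ]
  = 0.2832 / 0.2132 = 1.3283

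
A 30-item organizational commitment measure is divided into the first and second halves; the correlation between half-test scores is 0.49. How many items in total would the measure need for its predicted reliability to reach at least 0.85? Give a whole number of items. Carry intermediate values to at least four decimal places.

Corrected full-test reliability: r_full = 2 × 0.49 / (1 + 0.49) ≈ 0.6577
n = r_tgt(1 − r_full) / [r_full(1 − r_tgt)] = 0.85 × 0.3423 / (0.6577 × 0.15) ≈ 2.9492
Items = 2.9492 × 30 ≈ 88.48 → 89

89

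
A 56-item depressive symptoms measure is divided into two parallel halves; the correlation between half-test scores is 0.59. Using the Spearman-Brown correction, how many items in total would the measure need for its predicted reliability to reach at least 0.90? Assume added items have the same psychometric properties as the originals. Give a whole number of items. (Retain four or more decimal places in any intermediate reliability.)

176

Corrected full-test reliability: r_full = 2 × 0.59 / (1 + 0.59) ≈ 0.7421
Solve Spearman-Brown for n: n = 0.90(1 − 0.7421) / [0.7421(1 − 0.90)] = 3.1277
Items = 3.1277 × 56 ≈ 175.15 → 176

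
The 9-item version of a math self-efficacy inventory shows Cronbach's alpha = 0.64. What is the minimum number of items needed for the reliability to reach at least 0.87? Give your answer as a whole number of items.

Invert Spearman-Brown to solve for n:
n = r_target (1 − r_old) / [ r_old (1 − r_target) ]
n = 0.87 × (1 − 0.64) / [ 0.64 × (1 − 0.87) ]
  = 0.3132 / 0.0832 = 3.7644
So the test needs 3.7644 × 9 ≈ 33.88 items; rounding up, 34.

34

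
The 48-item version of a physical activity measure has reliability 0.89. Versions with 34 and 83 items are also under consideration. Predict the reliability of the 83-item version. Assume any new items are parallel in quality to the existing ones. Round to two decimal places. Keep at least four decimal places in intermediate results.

Only the ratio of lengths matters: n = 83/48 = 1.7292
r_{83} = n·r / (1 + (n − 1)·r) = 1.5390 / 1.6490 ≈ 0.9333

0.93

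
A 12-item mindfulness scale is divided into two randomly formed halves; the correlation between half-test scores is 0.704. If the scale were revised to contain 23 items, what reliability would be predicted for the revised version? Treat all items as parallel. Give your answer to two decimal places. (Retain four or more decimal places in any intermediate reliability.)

First correct the split-half correlation to full-test reliability: r_full = 2 × 0.704 / (1 + 0.704) ≈ 0.8263
Length factor from 12 to 23 items: n = 23/12 = 1.9167
r_new = n·r_full / (1 + (n − 1)·r_full) = 1.5838 / 1.7575 ≈ 0.9012

0.90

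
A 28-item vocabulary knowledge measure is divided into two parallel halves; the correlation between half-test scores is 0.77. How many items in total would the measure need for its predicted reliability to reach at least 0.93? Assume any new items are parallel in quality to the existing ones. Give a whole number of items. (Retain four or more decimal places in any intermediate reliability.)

56

r_full = 2(0.77)/(1 + 0.77) = 0.8701
Solve Spearman-Brown for n: n = 0.93(1 − 0.8701) / [0.8701(1 − 0.93)] = 1.9835
Required items = 1.9835 × 28 = 55.54, so 56 items.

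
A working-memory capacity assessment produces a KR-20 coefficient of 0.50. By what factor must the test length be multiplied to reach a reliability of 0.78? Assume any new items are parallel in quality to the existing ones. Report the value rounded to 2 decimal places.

n = 0.78(1 − 0.50) / [0.50(1 − 0.78)]
  = 0.3900 / 0.1100 = 3.5455

3.55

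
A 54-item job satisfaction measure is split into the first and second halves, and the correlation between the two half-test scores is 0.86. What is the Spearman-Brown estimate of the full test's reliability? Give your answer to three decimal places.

0.925

r_full = 2r_hh / (1 + r_hh) = 2 × 0.86 / (1 + 0.86)
r_full = 1.7200 / 1.8600 ≈ 0.9247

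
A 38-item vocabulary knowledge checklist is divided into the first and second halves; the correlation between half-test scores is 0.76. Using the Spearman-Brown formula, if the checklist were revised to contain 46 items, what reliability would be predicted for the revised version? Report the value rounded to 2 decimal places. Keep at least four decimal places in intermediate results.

0.88

Spearman-Brown correction (n = 2): r_full = 2·0.76/(1 + 0.76) = 0.8636
Then adjust to 46 items: n = 46/38 = 1.2105
r_new = n·r_full / (1 + (n − 1)·r_full) = 1.0454 / 1.1818 ≈ 0.8846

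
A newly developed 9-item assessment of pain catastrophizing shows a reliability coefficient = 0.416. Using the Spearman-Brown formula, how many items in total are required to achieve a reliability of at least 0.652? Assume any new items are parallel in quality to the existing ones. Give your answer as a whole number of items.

Invert Spearman-Brown to solve for n:
n = r*(1 − r) / [ r (1 − r*) ]
n = [0.652 × 0.584] / [0.416 × 0.348]
  = 0.380768 / 0.144768 = 2.6302
Items needed = n × 9 = 2.6302 × 9 ≈ 23.67 → round up to 24

24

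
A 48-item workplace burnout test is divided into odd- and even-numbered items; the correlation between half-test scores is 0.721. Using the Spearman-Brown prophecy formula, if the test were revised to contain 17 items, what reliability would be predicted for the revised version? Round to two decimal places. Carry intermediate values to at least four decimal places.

Spearman-Brown correction (n = 2): r_full = 2·0.721/(1 + 0.721) = 0.8379
Then adjust to 17 items: n = 17/48 = 0.3542
r_new = n·r_full / (1 + (n − 1)·r_full) = 0.2968 / 0.4589 ≈ 0.6468

0.65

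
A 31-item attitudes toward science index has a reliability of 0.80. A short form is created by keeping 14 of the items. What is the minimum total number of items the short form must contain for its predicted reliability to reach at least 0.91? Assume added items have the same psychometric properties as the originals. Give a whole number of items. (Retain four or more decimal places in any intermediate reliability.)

Short-form reliability: n = 14/31 = 0.4516; r_14 = n·r/(1+(n−1)r) ≈ 0.6437
Length factor from the short form to reach 0.91: n' = 0.91(1 − 0.6437) / [0.6437(1 − 0.91)] ≈ 5.5967
Total items = 5.5967 × 14 = 78.35, rounded up to 79.

79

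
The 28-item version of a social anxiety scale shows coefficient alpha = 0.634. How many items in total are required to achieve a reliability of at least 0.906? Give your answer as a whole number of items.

156

Invert Spearman-Brown to solve for n:
n = r_target (1 − r_old) / [ r_old (1 − r_target) ]
n = 0.906 × (1 − 0.634) / [ 0.634 × (1 − 0.906) ]
n = 0.331596 / 0.059596 ≈ 5.5641
So the test needs 5.5641 × 28 ≈ 155.79 items; rounding up, 156.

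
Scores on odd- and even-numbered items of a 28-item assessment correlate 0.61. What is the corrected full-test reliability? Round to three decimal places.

0.758

r_full = 2r_hh / (1 + r_hh) = 2 × 0.61 / (1 + 0.61)
r_full = 1.2200 / 1.6100 ≈ 0.7578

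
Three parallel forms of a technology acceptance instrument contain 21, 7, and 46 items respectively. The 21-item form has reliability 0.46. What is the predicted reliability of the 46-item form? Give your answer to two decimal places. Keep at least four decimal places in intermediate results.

0.65

Only the ratio of lengths matters: n = 46/21 = 2.1905
r_{46} = n·r / (1 + (n − 1)·r) = 1.0076 / 1.5476 ≈ 0.6511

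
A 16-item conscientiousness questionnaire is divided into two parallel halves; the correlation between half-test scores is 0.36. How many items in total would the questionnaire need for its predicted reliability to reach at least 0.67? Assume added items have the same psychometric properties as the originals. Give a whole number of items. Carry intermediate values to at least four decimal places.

29

Corrected full-test reliability: r_full = 2 × 0.36 / (1 + 0.36) ≈ 0.5294
n = r_tgt(1 − r_full) / [r_full(1 − r_tgt)] = 0.67 × 0.4706 / (0.5294 × 0.33) ≈ 1.8048
Required items = 1.8048 × 16 = 28.88, so 29 items.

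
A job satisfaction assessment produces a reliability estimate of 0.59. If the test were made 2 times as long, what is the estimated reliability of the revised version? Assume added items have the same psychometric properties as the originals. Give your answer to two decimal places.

By Spearman-Brown, r_new = n r / (1 + (n − 1) r).
r_new = 2·0.59 / [1 + (2 − 1)·0.59]
r_new = 1.1800 / 1.5900 ≈ 0.7421

0.74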